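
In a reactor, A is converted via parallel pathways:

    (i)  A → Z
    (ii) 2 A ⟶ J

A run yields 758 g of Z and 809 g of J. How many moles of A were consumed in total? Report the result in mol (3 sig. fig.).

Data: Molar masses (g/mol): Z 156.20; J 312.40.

10.0 mol

n(Z) = 758 / 156.20 = 4.853 mol
n(J) = 809 / 312.40 = 2.590 mol
n(A) via (i) = (1/1)×4.853 = 4.853 mol
n(A) via (ii) = (2/1)×2.590 = 5.180 mol
total n(A) = 4.853 + 5.180 = 10.03 mol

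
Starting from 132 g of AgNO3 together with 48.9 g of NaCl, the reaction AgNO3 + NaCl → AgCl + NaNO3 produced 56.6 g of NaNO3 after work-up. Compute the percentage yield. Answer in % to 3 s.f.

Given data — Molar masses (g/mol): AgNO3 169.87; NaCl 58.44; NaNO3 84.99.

85.7 %

n(AgNO3) = 132.0 / 169.87 = 0.7771 mol
n(NaCl) = 48.90 / 58.44 = 0.8368 mol
n/ν → AgNO3: 0.7771, NaCl: 0.8368; AgNO3 is limiting.
theoretical n(NaNO3) = (1/1) × 0.7771 = 0.7771 mol → 66.05 g
% yield = 56.6 / 66.05 × 100 = 85.69 %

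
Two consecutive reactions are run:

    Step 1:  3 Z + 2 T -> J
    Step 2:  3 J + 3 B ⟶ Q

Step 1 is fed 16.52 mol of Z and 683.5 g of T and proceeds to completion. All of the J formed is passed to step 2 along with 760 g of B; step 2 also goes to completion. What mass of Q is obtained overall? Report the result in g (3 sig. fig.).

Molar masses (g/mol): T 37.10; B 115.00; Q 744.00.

1370 g

Step 1:
n(Z) = 16.52 mol
n(T) = 683.5 / 37.10 = 18.42 mol
n/ν → Z: 5.507, T: 9.210; Z is limiting.
n(J) produced = (1/3) × 16.52 = 5.507 mol
Step 2:
n(J) available = 5.507 mol
n(B) = 760.0 / 115.00 = 6.609 mol
n/ν → J: 1.836, B: 2.203; J is limiting.
n(Q) = (1/3) × 5.507 = 1.836 mol
mass = 1.836 × 744.00 = 1366 g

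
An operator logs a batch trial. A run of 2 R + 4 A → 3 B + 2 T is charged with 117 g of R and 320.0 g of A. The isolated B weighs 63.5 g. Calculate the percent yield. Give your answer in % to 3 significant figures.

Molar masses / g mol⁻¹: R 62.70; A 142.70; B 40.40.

93.5 %

n(R) = 117.0 / 62.70 = 1.866 mol
n(A) = 320.0 / 142.70 = 2.242 mol
n/ν for R = 1.866/2 = 0.9330
n/ν for A = 2.242/4 = 0.5605
Smallest n/ν is A → limiting reagent.
theoretical n(B) = (3/4) × 2.242 = 1.682 mol → 67.95 g
% yield = 63.5 / 67.95 × 100 = 93.45 %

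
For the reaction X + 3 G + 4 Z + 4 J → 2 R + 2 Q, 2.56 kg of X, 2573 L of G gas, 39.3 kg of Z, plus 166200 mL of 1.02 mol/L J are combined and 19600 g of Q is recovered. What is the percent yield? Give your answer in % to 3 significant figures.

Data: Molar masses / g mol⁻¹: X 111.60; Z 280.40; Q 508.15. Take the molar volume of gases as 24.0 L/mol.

n(X) = 2.560×1000 / 111.60 = 22.94 mol
n(G) = 2573 / 24.0 = 107.2 mol
n(Z) = 39.30×1000 / 280.40 = 140.2 mol
n(J) = 1.02 × 166200/1000 = 169.5 mol
n/ν for X = 22.94/1 = 22.94
n/ν for G = 107.2/3 = 35.73
n/ν for Z = 140.2/4 = 35.05
n/ν for J = 169.5/4 = 42.38
Smallest n/ν is X → limiting reagent.
theoretical n(Q) = (2/1) × 22.94 = 45.88 mol → 23310 g
% yield = 19600 / 23310 × 100 = 84.08 %

84.1 %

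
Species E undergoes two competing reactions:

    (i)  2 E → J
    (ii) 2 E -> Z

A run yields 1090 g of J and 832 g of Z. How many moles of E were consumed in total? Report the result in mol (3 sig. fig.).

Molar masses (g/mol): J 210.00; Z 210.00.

n(J) = 1090 / 210.00 = 5.190 mol
n(Z) = 832 / 210.00 = 3.962 mol
n(E) via (i) = (2/1)×5.190 = 10.38 mol
n(E) via (ii) = (2/1)×3.962 = 7.924 mol
total n(E) = 10.38 + 7.924 = 18.30 mol

18.3 mol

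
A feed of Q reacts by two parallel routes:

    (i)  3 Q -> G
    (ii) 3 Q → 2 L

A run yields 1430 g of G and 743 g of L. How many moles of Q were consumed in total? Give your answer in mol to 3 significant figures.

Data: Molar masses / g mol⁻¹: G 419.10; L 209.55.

n(G) = 1430 / 419.10 = 3.412 mol
n(L) = 743 / 209.55 = 3.546 mol
n(Q) via (i) = (3/1)×3.412 = 10.24 mol
n(Q) via (ii) = (3/2)×3.546 = 5.319 mol
total n(Q) = 10.24 + 5.319 = 15.56 mol

15.6 mol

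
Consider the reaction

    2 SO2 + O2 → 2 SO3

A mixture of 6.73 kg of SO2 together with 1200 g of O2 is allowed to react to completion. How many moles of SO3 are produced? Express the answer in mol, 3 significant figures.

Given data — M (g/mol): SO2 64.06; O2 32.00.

n(SO2) = 6.730×1000 / 64.06 = 105.1 mol
n(O2) = 1200 / 32.00 = 37.50 mol
n/ν → SO2: 52.55, O2: 37.50; O2 is limiting.
n(SO3) = (2/1) × 37.50 = 75.00 mol

75.0 mol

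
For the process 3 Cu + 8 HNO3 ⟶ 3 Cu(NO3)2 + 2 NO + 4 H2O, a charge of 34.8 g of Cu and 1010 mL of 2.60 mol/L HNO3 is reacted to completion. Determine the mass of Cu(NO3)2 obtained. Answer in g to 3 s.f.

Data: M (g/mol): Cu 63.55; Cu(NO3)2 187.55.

103 g

n(Cu) = 34.80 / 63.55 = 0.5476 mol
n(HNO3) = 2.60 × 1010/1000 = 2.626 mol
n/ν for Cu = 0.5476/3 = 0.1825
n/ν for HNO3 = 2.626/8 = 0.3283
Smallest n/ν is Cu → limiting reagent.
n(Cu(NO3)2) = (3/3) × 0.5476 = 0.5476 mol
mass = 0.5476 × 187.55 = 102.7 g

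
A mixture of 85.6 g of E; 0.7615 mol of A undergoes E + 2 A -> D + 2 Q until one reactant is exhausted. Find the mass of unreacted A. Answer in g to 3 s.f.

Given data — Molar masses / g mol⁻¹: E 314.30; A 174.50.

n(E) = 85.60 / 314.30 = 0.2724 mol
n(A) = 0.7615 mol
n/ν for E = 0.2724/1 = 0.2724
n/ν for A = 0.7615/2 = 0.3808
Smallest n/ν is E → limiting reagent.
A consumed = (2/1) × 0.2724 = 0.5448 mol
A remaining = 0.7615 − 0.5448 = 0.2167 mol
mass = 0.2167 × 174.50 = 37.81 g

37.8 g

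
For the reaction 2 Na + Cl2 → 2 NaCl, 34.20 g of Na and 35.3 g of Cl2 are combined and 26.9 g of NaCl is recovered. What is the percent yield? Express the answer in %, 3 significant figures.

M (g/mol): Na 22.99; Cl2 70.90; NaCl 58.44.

n(Na) = 34.20 / 22.99 = 1.488 mol
n(Cl2) = 35.30 / 70.90 = 0.4979 mol
n/ν for Na = 1.488/2 = 0.7440
n/ν for Cl2 = 0.4979/1 = 0.4979
Smallest n/ν is Cl2 → limiting reagent.
theoretical n(NaCl) = (2/1) × 0.4979 = 0.9958 mol → 58.19 g
% yield = 26.9 / 58.19 × 100 = 46.23 %

46.2 %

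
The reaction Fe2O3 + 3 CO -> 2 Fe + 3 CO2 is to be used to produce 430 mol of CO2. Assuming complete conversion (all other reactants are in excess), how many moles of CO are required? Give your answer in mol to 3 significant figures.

n(CO2) = 430.0 mol
n(CO) = (3/3) × 430.0 = 430.0 mol

430 mol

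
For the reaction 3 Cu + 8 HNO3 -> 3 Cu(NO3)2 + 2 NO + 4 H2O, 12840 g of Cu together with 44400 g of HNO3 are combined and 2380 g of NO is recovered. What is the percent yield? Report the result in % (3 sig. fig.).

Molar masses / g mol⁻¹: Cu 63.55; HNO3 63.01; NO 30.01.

58.9 %

n(Cu) = 12840 / 63.55 = 202.0 mol
n(HNO3) = 44400 / 63.01 = 704.7 mol
n/ν for Cu = 202.0/3 = 67.33
n/ν for HNO3 = 704.7/8 = 88.09
Smallest n/ν is Cu → limiting reagent.
theoretical n(NO) = (2/3) × 202.0 = 134.7 mol → 4042 g
% yield = 2380 / 4042 × 100 = 58.88 %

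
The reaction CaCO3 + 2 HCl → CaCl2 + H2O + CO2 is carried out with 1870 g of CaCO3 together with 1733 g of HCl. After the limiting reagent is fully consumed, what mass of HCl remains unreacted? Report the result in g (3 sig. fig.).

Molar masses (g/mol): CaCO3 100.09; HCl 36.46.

n(CaCO3) = 1870 / 100.09 = 18.68 mol
n(HCl) = 1733 / 36.46 = 47.53 mol
n/ν → CaCO3: 18.68, HCl: 23.77; CaCO3 is limiting.
HCl consumed = (2/1) × 18.68 = 37.36 mol
HCl remaining = 47.53 − 37.36 = 10.17 mol
mass = 10.17 × 36.46 = 370.8 g

371 g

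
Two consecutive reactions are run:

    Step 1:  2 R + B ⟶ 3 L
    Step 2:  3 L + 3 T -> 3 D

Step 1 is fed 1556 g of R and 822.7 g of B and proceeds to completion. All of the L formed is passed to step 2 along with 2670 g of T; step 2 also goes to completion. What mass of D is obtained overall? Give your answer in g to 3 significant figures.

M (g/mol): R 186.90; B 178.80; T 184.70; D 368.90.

Step 1:
n(R) = 1556 / 186.90 = 8.325 mol
n(B) = 822.7 / 178.80 = 4.601 mol
n/ν → R: 4.163, B: 4.601; R is limiting.
n(L) produced = (3/2) × 8.325 = 12.49 mol
Step 2:
n(L) available = 12.49 mol
n(T) = 2670 / 184.70 = 14.46 mol
n/ν → L: 4.163, T: 4.820; L is limiting.
n(D) = (3/3) × 12.49 = 12.49 mol
mass = 12.49 × 368.90 = 4608 g

4610 g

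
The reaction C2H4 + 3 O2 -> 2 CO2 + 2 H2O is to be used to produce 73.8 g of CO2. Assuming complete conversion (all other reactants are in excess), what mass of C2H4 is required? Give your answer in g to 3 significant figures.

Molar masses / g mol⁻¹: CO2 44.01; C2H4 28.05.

n(CO2) = 73.8 / 44.01 = 1.677 mol
n(C2H4) = (1/2) × 1.677 = 0.8385 mol
mass = 0.8385 × 28.05 = 23.52 g

23.5 g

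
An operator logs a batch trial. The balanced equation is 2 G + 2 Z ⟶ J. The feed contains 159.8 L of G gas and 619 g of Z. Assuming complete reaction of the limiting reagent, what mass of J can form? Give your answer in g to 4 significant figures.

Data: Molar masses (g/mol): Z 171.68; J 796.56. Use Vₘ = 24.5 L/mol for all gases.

n(G) = 159.8 / 24.5 = 6.522 mol
n(Z) = 619.0 / 171.68 = 3.606 mol
n/ν for G = 6.522/2 = 3.261
n/ν for Z = 3.606/2 = 1.803
Smallest n/ν is Z → limiting reagent.
n(J) = (1/2) × 3.606 = 1.803 mol
mass = 1.803 × 796.56 = 1436 g

1436 g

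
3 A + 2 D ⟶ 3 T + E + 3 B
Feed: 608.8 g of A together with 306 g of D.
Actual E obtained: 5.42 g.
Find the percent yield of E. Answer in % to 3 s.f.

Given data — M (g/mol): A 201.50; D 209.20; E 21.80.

34.0 %

n(A) = 608.8 / 201.50 = 3.021 mol
n(D) = 306.0 / 209.20 = 1.463 mol
n/ν for A = 3.021/3 = 1.007
n/ν for D = 1.463/2 = 0.7315
Smallest n/ν is D → limiting reagent.
theoretical n(E) = (1/2) × 1.463 = 0.7315 mol → 15.95 g
% yield = 5.42 / 15.95 × 100 = 33.98 %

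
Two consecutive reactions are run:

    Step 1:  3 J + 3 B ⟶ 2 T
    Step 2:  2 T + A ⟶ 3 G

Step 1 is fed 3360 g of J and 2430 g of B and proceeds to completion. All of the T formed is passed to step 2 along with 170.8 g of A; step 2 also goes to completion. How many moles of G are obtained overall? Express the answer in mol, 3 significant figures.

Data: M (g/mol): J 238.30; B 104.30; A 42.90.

11.9 mol

Step 1:
n(J) = 3360 / 238.30 = 14.10 mol
n(B) = 2430 / 104.30 = 23.30 mol
n/ν for J = 14.10/3 = 4.700
n/ν for B = 23.30/3 = 7.767
Smallest n/ν is J → limiting reagent.
n(T) produced = (2/3) × 14.10 = 9.400 mol
Step 2:
n(T) available = 9.400 mol
n(A) = 170.8 / 42.90 = 3.981 mol
n/ν for T = 9.400/2 = 4.700
n/ν for A = 3.981/1 = 3.981
Smallest n/ν is A → limiting reagent.
n(G) = (3/1) × 3.981 = 11.94 mol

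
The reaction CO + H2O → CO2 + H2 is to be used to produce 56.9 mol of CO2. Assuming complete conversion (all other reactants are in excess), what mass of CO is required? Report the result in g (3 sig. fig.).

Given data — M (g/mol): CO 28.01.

1590 g

n(CO2) = 56.90 mol
n(CO) = (1/1) × 56.90 = 56.90 mol
mass = 56.90 × 28.01 = 1594 g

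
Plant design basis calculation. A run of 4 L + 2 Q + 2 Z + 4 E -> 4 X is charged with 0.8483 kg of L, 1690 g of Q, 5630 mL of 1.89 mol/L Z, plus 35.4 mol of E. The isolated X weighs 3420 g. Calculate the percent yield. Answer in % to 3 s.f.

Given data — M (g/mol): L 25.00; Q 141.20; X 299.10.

n(L) = 0.8483×1000 / 25.00 = 33.93 mol
n(Q) = 1690 / 141.20 = 11.97 mol
n(Z) = 1.89 × 5630/1000 = 10.64 mol
n(E) = 35.40 mol
n/ν for L = 33.93/4 = 8.483
n/ν for Q = 11.97/2 = 5.985
n/ν for Z = 10.64/2 = 5.320
n/ν for E = 35.40/4 = 8.850
Smallest n/ν is Z → limiting reagent.
theoretical n(X) = (4/2) × 10.64 = 21.28 mol → 6365 g
% yield = 3420 / 6365 × 100 = 53.73 %

53.7 %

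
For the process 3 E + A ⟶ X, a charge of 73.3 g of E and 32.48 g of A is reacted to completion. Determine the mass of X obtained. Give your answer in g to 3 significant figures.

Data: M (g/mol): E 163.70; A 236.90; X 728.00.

n(E) = 73.30 / 163.70 = 0.4478 mol
n(A) = 32.48 / 236.90 = 0.1371 mol
n/ν for E = 0.4478/3 = 0.1493
n/ν for A = 0.1371/1 = 0.1371
Smallest n/ν is A → limiting reagent.
n(X) = (1/1) × 0.1371 = 0.1371 mol
mass = 0.1371 × 728.00 = 99.81 g

99.8 g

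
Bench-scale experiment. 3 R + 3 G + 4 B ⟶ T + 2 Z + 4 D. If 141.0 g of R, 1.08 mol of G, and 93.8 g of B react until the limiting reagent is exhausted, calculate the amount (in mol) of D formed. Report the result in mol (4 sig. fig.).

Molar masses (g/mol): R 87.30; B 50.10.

1.440 mol

n(R) = 141.0 / 87.30 = 1.615 mol
n(G) = 1.080 mol
n(B) = 93.80 / 50.10 = 1.872 mol
n/ν for R = 1.615/3 = 0.5383
n/ν for G = 1.080/3 = 0.3600
n/ν for B = 1.872/4 = 0.4680
Smallest n/ν is G → limiting reagent.
n(D) = (4/3) × 1.080 = 1.440 mol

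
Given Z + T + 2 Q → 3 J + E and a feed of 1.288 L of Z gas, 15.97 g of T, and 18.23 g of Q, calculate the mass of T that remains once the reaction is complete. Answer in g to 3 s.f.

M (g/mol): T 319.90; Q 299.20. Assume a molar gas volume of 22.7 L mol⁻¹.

6.22 g

n(Z) = 1.288 / 22.7 = 0.05674 mol
n(T) = 15.97 / 319.90 = 0.04992 mol
n(Q) = 18.23 / 299.20 = 0.06093 mol
n/ν for Z = 0.05674/1 = 0.05674
n/ν for T = 0.04992/1 = 0.04992
n/ν for Q = 0.06093/2 = 0.03047
Smallest n/ν is Q → limiting reagent.
T consumed = (1/2) × 0.06093 = 0.03047 mol
T remaining = 0.04992 − 0.03047 = 0.01945 mol
mass = 0.01945 × 319.90 = 6.222 g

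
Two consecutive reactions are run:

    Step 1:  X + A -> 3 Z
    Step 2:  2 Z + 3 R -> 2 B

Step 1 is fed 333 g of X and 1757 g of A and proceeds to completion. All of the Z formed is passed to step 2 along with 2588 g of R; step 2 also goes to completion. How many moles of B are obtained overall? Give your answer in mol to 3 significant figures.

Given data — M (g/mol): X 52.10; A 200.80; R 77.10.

19.2 mol

Step 1:
n(X) = 333.0 / 52.10 = 6.392 mol
n(A) = 1757 / 200.80 = 8.750 mol
n/ν for X = 6.392/1 = 6.392
n/ν for A = 8.750/1 = 8.750
Smallest n/ν is X → limiting reagent.
n(Z) produced = (3/1) × 6.392 = 19.18 mol
Step 2:
n(Z) available = 19.18 mol
n(R) = 2588 / 77.10 = 33.57 mol
n/ν for Z = 19.18/2 = 9.590
n/ν for R = 33.57/3 = 11.19
Smallest n/ν is Z → limiting reagent.
n(B) = (2/2) × 19.18 = 19.18 mol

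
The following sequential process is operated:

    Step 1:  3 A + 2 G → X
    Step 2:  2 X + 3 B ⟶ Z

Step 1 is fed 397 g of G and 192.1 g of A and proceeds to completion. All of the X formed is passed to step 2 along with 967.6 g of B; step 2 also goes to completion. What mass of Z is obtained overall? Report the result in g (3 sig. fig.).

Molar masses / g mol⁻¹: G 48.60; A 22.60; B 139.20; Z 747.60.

Step 1:
n(G) = 397.0 / 48.60 = 8.169 mol
n(A) = 192.1 / 22.60 = 8.500 mol
n/ν → G: 4.085, A: 2.833; A is limiting.
n(X) produced = (1/3) × 8.500 = 2.833 mol
Step 2:
n(X) available = 2.833 mol
n(B) = 967.6 / 139.20 = 6.951 mol
n/ν → X: 1.417, B: 2.317; X is limiting.
n(Z) = (1/2) × 2.833 = 1.417 mol
mass = 1.417 × 747.60 = 1059 g

1060 g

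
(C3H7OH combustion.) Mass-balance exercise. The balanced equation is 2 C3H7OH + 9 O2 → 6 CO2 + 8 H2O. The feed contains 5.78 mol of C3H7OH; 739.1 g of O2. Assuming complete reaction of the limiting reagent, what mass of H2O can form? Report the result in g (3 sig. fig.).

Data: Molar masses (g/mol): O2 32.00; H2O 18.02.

n(C3H7OH) = 5.780 mol
n(O2) = 739.1 / 32.00 = 23.10 mol
n/ν for C3H7OH = 5.780/2 = 2.890
n/ν for O2 = 23.10/9 = 2.567
Smallest n/ν is O2 → limiting reagent.
n(H2O) = (8/9) × 23.10 = 20.53 mol
mass = 20.53 × 18.02 = 370.0 g

370 g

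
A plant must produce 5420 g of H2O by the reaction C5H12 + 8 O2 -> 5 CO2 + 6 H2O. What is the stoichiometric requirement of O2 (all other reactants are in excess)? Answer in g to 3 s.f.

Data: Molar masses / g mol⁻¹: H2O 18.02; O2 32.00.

n(H2O) = 5420 / 18.02 = 300.8 mol
n(O2) = (8/6) × 300.8 = 401.1 mol
mass = 401.1 × 32.00 = 12840 g

12800 g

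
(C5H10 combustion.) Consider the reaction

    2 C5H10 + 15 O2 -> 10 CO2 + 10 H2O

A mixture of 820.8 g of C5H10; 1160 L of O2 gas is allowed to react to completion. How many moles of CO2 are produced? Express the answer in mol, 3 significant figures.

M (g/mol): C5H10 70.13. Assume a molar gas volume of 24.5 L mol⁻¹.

n(C5H10) = 820.8 / 70.13 = 11.70 mol
n(O2) = 1160 / 24.5 = 47.35 mol
n/ν for C5H10 = 11.70/2 = 5.850
n/ν for O2 = 47.35/15 = 3.157
Smallest n/ν is O2 → limiting reagent.
n(CO2) = (10/15) × 47.35 = 31.57 mol

31.6 mol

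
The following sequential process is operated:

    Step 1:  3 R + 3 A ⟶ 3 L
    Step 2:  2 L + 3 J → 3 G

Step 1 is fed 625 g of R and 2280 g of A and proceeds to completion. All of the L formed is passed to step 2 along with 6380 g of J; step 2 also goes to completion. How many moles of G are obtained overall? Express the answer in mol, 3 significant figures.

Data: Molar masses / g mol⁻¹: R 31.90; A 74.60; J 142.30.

29.4 mol

Step 1:
n(R) = 625.0 / 31.90 = 19.59 mol
n(A) = 2280 / 74.60 = 30.56 mol
n/ν → R: 6.530, A: 10.19; R is limiting.
n(L) produced = (3/3) × 19.59 = 19.59 mol
Step 2:
n(L) available = 19.59 mol
n(J) = 6380 / 142.30 = 44.83 mol
n/ν → L: 9.795, J: 14.94; L is limiting.
n(G) = (3/2) × 19.59 = 29.39 mol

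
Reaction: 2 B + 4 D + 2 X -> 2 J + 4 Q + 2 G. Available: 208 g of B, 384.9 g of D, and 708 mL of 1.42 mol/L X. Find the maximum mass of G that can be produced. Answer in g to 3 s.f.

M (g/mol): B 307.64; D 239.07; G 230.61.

n(B) = 208.0 / 307.64 = 0.6761 mol
n(D) = 384.9 / 239.07 = 1.610 mol
n(X) = 1.42 × 708.0/1000 = 1.005 mol
n/ν for B = 0.6761/2 = 0.3381
n/ν for D = 1.610/4 = 0.4025
n/ν for X = 1.005/2 = 0.5025
Smallest n/ν is B → limiting reagent.
n(G) = (2/2) × 0.6761 = 0.6761 mol
mass = 0.6761 × 230.61 = 155.9 g

156 g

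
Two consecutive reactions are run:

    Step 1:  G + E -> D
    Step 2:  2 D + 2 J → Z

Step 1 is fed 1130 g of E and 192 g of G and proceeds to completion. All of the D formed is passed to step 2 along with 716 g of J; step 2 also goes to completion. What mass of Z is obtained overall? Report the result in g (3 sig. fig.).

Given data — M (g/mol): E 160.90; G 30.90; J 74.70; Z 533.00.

1660 g

Step 1:
n(E) = 1130 / 160.90 = 7.023 mol
n(G) = 192.0 / 30.90 = 6.214 mol
n/ν for E = 7.023/1 = 7.023
n/ν for G = 6.214/1 = 6.214
Smallest n/ν is G → limiting reagent.
n(D) produced = (1/1) × 6.214 = 6.214 mol
Step 2:
n(D) available = 6.214 mol
n(J) = 716.0 / 74.70 = 9.585 mol
n/ν for D = 6.214/2 = 3.107
n/ν for J = 9.585/2 = 4.793
Smallest n/ν is D → limiting reagent.
n(Z) = (1/2) × 6.214 = 3.107 mol
mass = 3.107 × 533.00 = 1656 g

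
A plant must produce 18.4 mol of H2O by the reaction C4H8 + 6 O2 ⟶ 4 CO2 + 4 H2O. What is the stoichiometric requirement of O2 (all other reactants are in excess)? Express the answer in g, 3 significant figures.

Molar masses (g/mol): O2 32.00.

n(H2O) = 18.40 mol
n(O2) = (6/4) × 18.40 = 27.60 mol
mass = 27.60 × 32.00 = 883.2 g

883 g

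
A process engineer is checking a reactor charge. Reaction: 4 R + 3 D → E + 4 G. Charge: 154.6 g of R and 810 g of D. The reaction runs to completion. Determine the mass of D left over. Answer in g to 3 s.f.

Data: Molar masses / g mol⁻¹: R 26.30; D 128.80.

n(R) = 154.6 / 26.30 = 5.878 mol
n(D) = 810.0 / 128.80 = 6.289 mol
n/ν for R = 5.878/4 = 1.470
n/ν for D = 6.289/3 = 2.096
Smallest n/ν is R → limiting reagent.
D consumed = (3/4) × 5.878 = 4.409 mol
D remaining = 6.289 − 4.409 = 1.880 mol
mass = 1.880 × 128.80 = 242.1 g

242 g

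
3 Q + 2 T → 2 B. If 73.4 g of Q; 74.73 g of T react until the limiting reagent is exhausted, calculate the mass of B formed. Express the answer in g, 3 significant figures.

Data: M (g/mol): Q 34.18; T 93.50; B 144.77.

n(Q) = 73.40 / 34.18 = 2.147 mol
n(T) = 74.73 / 93.50 = 0.7993 mol
n/ν for Q = 2.147/3 = 0.7157
n/ν for T = 0.7993/2 = 0.3997
Smallest n/ν is T → limiting reagent.
n(B) = (2/2) × 0.7993 = 0.7993 mol
mass = 0.7993 × 144.77 = 115.7 g

116 g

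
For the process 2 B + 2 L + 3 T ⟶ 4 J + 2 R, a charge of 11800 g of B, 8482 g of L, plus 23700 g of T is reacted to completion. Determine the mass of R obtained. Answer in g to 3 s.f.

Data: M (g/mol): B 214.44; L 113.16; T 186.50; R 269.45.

n(B) = 11800 / 214.44 = 55.03 mol
n(L) = 8482 / 113.16 = 74.96 mol
n(T) = 23700 / 186.50 = 127.1 mol
n/ν for B = 55.03/2 = 27.52
n/ν for L = 74.96/2 = 37.48
n/ν for T = 127.1/3 = 42.37
Smallest n/ν is B → limiting reagent.
n(R) = (2/2) × 55.03 = 55.03 mol
mass = 55.03 × 269.45 = 14830 g

14800 g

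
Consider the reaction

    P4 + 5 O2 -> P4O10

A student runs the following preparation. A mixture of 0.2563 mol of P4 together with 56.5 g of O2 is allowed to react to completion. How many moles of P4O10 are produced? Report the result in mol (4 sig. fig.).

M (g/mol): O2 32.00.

0.2563 mol

n(P4) = 0.2563 mol
n(O2) = 56.50 / 32.00 = 1.766 mol
n/ν for P4 = 0.2563/1 = 0.2563
n/ν for O2 = 1.766/5 = 0.3532
Smallest n/ν is P4 → limiting reagent.
n(P4O10) = (1/1) × 0.2563 = 0.2563 mol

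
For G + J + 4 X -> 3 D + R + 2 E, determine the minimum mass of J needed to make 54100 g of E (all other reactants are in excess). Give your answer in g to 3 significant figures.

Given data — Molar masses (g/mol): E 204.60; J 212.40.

28100 g

n(E) = 54100 / 204.60 = 264.4 mol
n(J) = (1/2) × 264.4 = 132.2 mol
mass = 132.2 × 212.40 = 28080 g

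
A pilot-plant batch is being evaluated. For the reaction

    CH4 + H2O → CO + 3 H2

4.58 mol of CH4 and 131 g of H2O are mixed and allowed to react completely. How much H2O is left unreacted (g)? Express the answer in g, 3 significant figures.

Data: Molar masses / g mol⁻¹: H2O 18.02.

48.5 g

n(CH4) = 4.580 mol
n(H2O) = 131.0 / 18.02 = 7.270 mol
n/ν → CH4: 4.580, H2O: 7.270; CH4 is limiting.
H2O consumed = (1/1) × 4.580 = 4.580 mol
H2O remaining = 7.270 − 4.580 = 2.690 mol
mass = 2.690 × 18.02 = 48.47 g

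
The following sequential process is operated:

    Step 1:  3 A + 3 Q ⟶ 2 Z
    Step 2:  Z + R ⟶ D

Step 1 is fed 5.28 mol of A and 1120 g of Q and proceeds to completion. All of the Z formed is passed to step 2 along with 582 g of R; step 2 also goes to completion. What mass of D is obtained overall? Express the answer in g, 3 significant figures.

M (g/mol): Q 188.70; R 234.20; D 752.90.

Step 1:
n(A) = 5.280 mol
n(Q) = 1120 / 188.70 = 5.935 mol
n/ν for A = 5.280/3 = 1.760
n/ν for Q = 5.935/3 = 1.978
Smallest n/ν is A → limiting reagent.
n(Z) produced = (2/3) × 5.280 = 3.520 mol
Step 2:
n(Z) available = 3.520 mol
n(R) = 582.0 / 234.20 = 2.485 mol
n/ν for Z = 3.520/1 = 3.520
n/ν for R = 2.485/1 = 2.485
Smallest n/ν is R → limiting reagent.
n(D) = (1/1) × 2.485 = 2.485 mol
mass = 2.485 × 752.90 = 1871 g

1870 g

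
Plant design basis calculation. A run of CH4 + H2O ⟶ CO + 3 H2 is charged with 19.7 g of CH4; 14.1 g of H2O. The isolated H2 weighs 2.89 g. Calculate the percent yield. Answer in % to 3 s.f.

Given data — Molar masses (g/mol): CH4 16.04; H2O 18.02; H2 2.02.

n(CH4) = 19.70 / 16.04 = 1.228 mol
n(H2O) = 14.10 / 18.02 = 0.7825 mol
n/ν for CH4 = 1.228/1 = 1.228
n/ν for H2O = 0.7825/1 = 0.7825
Smallest n/ν is H2O → limiting reagent.
theoretical n(H2) = (3/1) × 0.7825 = 2.348 mol → 4.743 g
% yield = 2.89 / 4.743 × 100 = 60.93 %

60.9 %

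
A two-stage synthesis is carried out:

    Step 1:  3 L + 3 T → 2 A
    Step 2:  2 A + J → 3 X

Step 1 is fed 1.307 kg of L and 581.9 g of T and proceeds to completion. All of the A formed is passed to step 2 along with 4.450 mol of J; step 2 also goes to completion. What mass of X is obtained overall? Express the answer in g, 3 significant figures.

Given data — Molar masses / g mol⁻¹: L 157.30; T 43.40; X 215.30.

Step 1:
n(L) = 1.307×1000 / 157.30 = 8.309 mol
n(T) = 581.9 / 43.40 = 13.41 mol
n/ν for L = 8.309/3 = 2.770
n/ν for T = 13.41/3 = 4.470
Smallest n/ν is L → limiting reagent.
n(A) produced = (2/3) × 8.309 = 5.539 mol
Step 2:
n(A) available = 5.539 mol
n(J) = 4.450 mol
n/ν for A = 5.539/2 = 2.770
n/ν for J = 4.450/1 = 4.450
Smallest n/ν is A → limiting reagent.
n(X) = (3/2) × 5.539 = 8.309 mol
mass = 8.309 × 215.30 = 1789 g

1790 g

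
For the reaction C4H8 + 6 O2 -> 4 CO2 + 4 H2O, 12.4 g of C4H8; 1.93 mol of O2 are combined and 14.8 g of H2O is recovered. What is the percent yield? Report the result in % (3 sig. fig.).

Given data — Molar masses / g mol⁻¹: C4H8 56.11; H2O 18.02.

92.9 %

n(C4H8) = 12.40 / 56.11 = 0.2210 mol
n(O2) = 1.930 mol
n/ν for C4H8 = 0.2210/1 = 0.2210
n/ν for O2 = 1.930/6 = 0.3217
Smallest n/ν is C4H8 → limiting reagent.
theoretical n(H2O) = (4/1) × 0.2210 = 0.8840 mol → 15.93 g
% yield = 14.8 / 15.93 × 100 = 92.91 %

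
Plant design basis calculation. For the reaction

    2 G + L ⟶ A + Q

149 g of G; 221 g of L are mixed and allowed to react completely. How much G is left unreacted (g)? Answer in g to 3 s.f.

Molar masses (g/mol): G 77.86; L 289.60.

30.2 g

n(G) = 149.0 / 77.86 = 1.914 mol
n(L) = 221.0 / 289.60 = 0.7631 mol
n/ν → G: 0.9570, L: 0.7631; L is limiting.
G consumed = (2/1) × 0.7631 = 1.526 mol
G remaining = 1.914 − 1.526 = 0.3880 mol
mass = 0.3880 × 77.86 = 30.21 g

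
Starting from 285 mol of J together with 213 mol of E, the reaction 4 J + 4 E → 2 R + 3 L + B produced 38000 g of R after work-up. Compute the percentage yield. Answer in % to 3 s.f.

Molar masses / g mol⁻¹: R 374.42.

95.3 %

n(J) = 285.0 mol
n(E) = 213.0 mol
n/ν for J = 285.0/4 = 71.25
n/ν for E = 213.0/4 = 53.25
Smallest n/ν is E → limiting reagent.
theoretical n(R) = (2/4) × 213.0 = 106.5 mol → 39880 g
% yield = 38000 / 39880 × 100 = 95.29 %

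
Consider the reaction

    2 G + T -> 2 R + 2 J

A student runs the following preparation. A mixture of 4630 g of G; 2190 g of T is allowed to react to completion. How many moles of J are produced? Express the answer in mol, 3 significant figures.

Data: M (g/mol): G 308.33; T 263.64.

n(G) = 4630 / 308.33 = 15.02 mol
n(T) = 2190 / 263.64 = 8.307 mol
n/ν for G = 15.02/2 = 7.510
n/ν for T = 8.307/1 = 8.307
Smallest n/ν is G → limiting reagent.
n(J) = (2/2) × 15.02 = 15.02 mol

15.0 mol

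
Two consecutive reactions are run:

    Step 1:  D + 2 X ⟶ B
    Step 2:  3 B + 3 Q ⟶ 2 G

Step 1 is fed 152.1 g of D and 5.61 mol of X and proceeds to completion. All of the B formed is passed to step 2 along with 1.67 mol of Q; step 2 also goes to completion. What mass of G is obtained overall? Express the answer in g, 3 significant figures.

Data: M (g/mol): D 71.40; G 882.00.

Step 1:
n(D) = 152.1 / 71.40 = 2.130 mol
n(X) = 5.610 mol
n/ν for D = 2.130/1 = 2.130
n/ν for X = 5.610/2 = 2.805
Smallest n/ν is D → limiting reagent.
n(B) produced = (1/1) × 2.130 = 2.130 mol
Step 2:
n(B) available = 2.130 mol
n(Q) = 1.670 mol
n/ν for B = 2.130/3 = 0.7100
n/ν for Q = 1.670/3 = 0.5567
Smallest n/ν is Q → limiting reagent.
n(G) = (2/3) × 1.670 = 1.113 mol
mass = 1.113 × 882.00 = 981.7 g

982 g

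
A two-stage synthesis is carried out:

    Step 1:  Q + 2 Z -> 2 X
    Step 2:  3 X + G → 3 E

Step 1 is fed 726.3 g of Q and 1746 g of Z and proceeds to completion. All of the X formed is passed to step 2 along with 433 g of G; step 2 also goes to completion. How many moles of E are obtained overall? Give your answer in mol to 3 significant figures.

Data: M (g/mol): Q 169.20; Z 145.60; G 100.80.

8.59 mol

Step 1:
n(Q) = 726.3 / 169.20 = 4.293 mol
n(Z) = 1746 / 145.60 = 11.99 mol
n/ν for Q = 4.293/1 = 4.293
n/ν for Z = 11.99/2 = 5.995
Smallest n/ν is Q → limiting reagent.
n(X) produced = (2/1) × 4.293 = 8.586 mol
Step 2:
n(X) available = 8.586 mol
n(G) = 433.0 / 100.80 = 4.296 mol
n/ν for X = 8.586/3 = 2.862
n/ν for G = 4.296/1 = 4.296
Smallest n/ν is X → limiting reagent.
n(E) = (3/3) × 8.586 = 8.586 mol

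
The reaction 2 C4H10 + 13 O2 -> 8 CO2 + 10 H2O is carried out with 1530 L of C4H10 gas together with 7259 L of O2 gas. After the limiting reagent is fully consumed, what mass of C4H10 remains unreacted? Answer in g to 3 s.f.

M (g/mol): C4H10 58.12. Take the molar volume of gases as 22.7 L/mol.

n(C4H10) = 1530 / 22.7 = 67.40 mol
n(O2) = 7259 / 22.7 = 319.8 mol
n/ν for C4H10 = 67.40/2 = 33.70
n/ν for O2 = 319.8/13 = 24.60
Smallest n/ν is O2 → limiting reagent.
C4H10 consumed = (2/13) × 319.8 = 49.20 mol
C4H10 remaining = 67.40 − 49.20 = 18.20 mol
mass = 18.20 × 58.12 = 1058 g

1060 g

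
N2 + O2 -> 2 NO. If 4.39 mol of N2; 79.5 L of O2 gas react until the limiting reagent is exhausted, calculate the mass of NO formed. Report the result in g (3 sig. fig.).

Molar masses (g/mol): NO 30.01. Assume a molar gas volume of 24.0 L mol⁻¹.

n(N2) = 4.390 mol
n(O2) = 79.50 / 24.0 = 3.313 mol
n/ν → N2: 4.390, O2: 3.313; O2 is limiting.
n(NO) = (2/1) × 3.313 = 6.626 mol
mass = 6.626 × 30.01 = 198.8 g

199 g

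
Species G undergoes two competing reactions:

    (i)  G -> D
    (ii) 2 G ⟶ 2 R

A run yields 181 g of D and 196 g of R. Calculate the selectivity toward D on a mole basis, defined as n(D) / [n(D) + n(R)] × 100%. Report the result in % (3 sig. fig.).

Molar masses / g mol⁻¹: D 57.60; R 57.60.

48.0 %

n(D) = 181 / 57.60 = 3.142 mol
n(R) = 196 / 57.60 = 3.403 mol
selectivity = 3.142/(3.142+3.403) × 100 = 48.01 %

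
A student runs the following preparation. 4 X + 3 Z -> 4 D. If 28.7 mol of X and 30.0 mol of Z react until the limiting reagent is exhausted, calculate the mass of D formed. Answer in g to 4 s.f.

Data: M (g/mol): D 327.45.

n(X) = 28.70 mol
n(Z) = 30.00 mol
n/ν for X = 28.70/4 = 7.175
n/ν for Z = 30.00/3 = 10.00
Smallest n/ν is X → limiting reagent.
n(D) = (4/4) × 28.70 = 28.70 mol
mass = 28.70 × 327.45 = 9398 g

9398 g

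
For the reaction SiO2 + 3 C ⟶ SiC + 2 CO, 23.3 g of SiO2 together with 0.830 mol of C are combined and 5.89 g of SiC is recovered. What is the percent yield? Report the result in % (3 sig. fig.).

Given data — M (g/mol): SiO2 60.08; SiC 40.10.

n(SiO2) = 23.30 / 60.08 = 0.3878 mol
n(C) = 0.8300 mol
n/ν for SiO2 = 0.3878/1 = 0.3878
n/ν for C = 0.8300/3 = 0.2767
Smallest n/ν is C → limiting reagent.
theoretical n(SiC) = (1/3) × 0.8300 = 0.2767 mol → 11.10 g
% yield = 5.89 / 11.10 × 100 = 53.06 %

53.1 %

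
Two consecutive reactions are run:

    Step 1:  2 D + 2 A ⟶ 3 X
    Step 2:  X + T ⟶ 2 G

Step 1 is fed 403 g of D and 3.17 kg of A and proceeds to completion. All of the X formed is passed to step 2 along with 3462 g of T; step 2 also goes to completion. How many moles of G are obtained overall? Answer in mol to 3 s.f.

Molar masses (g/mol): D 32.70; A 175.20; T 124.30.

Step 1:
n(D) = 403.0 / 32.70 = 12.32 mol
n(A) = 3.170×1000 / 175.20 = 18.09 mol
n/ν for D = 12.32/2 = 6.160
n/ν for A = 18.09/2 = 9.045
Smallest n/ν is D → limiting reagent.
n(X) produced = (3/2) × 12.32 = 18.48 mol
Step 2:
n(X) available = 18.48 mol
n(T) = 3462 / 124.30 = 27.85 mol
n/ν for X = 18.48/1 = 18.48
n/ν for T = 27.85/1 = 27.85
Smallest n/ν is X → limiting reagent.
n(G) = (2/1) × 18.48 = 36.96 mol

37.0 mol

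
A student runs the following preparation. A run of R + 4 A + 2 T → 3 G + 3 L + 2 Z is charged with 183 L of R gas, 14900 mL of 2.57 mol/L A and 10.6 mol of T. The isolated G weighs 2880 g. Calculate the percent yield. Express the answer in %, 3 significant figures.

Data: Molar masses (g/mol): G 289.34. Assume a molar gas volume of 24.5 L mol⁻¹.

n(R) = 183.0 / 24.5 = 7.469 mol
n(A) = 2.57 × 14900/1000 = 38.29 mol
n(T) = 10.60 mol
n/ν for R = 7.469/1 = 7.469
n/ν for A = 38.29/4 = 9.573
n/ν for T = 10.60/2 = 5.300
Smallest n/ν is T → limiting reagent.
theoretical n(G) = (3/2) × 10.60 = 15.90 mol → 4601 g
% yield = 2880 / 4601 × 100 = 62.60 %

62.6 %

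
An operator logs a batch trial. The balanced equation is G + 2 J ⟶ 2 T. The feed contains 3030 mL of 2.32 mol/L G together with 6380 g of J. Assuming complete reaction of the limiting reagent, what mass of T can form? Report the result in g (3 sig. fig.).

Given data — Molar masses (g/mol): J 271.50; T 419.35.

5900 g

n(G) = 2.32 × 3030/1000 = 7.030 mol
n(J) = 6380 / 271.50 = 23.50 mol
n/ν → G: 7.030, J: 11.75; G is limiting.
n(T) = (2/1) × 7.030 = 14.06 mol
mass = 14.06 × 419.35 = 5896 g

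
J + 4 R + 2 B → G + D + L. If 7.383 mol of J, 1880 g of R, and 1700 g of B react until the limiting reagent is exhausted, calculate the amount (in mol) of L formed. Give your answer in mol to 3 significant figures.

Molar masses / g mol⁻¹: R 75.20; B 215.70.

n(J) = 7.383 mol
n(R) = 1880 / 75.20 = 25.00 mol
n(B) = 1700 / 215.70 = 7.881 mol
n/ν for J = 7.383/1 = 7.383
n/ν for R = 25.00/4 = 6.250
n/ν for B = 7.881/2 = 3.941
Smallest n/ν is B → limiting reagent.
n(L) = (1/2) × 7.881 = 3.941 mol

3.94 mol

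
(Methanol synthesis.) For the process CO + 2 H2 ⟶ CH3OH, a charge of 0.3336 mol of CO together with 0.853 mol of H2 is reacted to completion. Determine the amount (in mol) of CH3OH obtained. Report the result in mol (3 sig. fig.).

n(CO) = 0.3336 mol
n(H2) = 0.8530 mol
n/ν for CO = 0.3336/1 = 0.3336
n/ν for H2 = 0.8530/2 = 0.4265
Smallest n/ν is CO → limiting reagent.
n(CH3OH) = (1/1) × 0.3336 = 0.3336 mol

0.334 mol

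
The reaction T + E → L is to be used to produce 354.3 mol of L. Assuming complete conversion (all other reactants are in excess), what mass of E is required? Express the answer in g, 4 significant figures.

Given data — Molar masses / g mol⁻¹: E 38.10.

13500 g

n(L) = 354.3 mol
n(E) = (1/1) × 354.3 = 354.3 mol
mass = 354.3 × 38.10 = 13500 g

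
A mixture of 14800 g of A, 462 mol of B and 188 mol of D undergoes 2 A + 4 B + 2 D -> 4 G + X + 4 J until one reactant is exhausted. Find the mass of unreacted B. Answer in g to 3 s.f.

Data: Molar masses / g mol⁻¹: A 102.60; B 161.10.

28000 g

n(A) = 14800 / 102.60 = 144.2 mol
n(B) = 462.0 mol
n(D) = 188.0 mol
n/ν for A = 144.2/2 = 72.10
n/ν for B = 462.0/4 = 115.5
n/ν for D = 188.0/2 = 94.00
Smallest n/ν is A → limiting reagent.
B consumed = (4/2) × 144.2 = 288.4 mol
B remaining = 462.0 − 288.4 = 173.6 mol
mass = 173.6 × 161.10 = 27970 g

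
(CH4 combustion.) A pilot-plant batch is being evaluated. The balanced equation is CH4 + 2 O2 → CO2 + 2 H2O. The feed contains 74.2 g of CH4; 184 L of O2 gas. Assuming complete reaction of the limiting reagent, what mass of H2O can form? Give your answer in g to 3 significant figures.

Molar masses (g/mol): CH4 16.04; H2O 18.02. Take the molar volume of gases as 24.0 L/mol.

138 g

n(CH4) = 74.20 / 16.04 = 4.626 mol
n(O2) = 184.0 / 24.0 = 7.667 mol
n/ν → CH4: 4.626, O2: 3.834; O2 is limiting.
n(H2O) = (2/2) × 7.667 = 7.667 mol
mass = 7.667 × 18.02 = 138.2 g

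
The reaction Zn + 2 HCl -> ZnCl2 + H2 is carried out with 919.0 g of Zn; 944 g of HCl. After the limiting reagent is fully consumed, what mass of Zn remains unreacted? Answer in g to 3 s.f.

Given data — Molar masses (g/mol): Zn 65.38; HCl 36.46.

n(Zn) = 919.0 / 65.38 = 14.06 mol
n(HCl) = 944.0 / 36.46 = 25.89 mol
n/ν for Zn = 14.06/1 = 14.06
n/ν for HCl = 25.89/2 = 12.95
Smallest n/ν is HCl → limiting reagent.
Zn consumed = (1/2) × 25.89 = 12.95 mol
Zn remaining = 14.06 − 12.95 = 1.110 mol
mass = 1.110 × 65.38 = 72.57 g

72.6 g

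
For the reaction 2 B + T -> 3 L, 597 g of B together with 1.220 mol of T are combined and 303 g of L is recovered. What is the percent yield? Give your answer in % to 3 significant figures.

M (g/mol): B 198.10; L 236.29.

35.0 %

n(B) = 597.0 / 198.10 = 3.014 mol
n(T) = 1.220 mol
n/ν → B: 1.507, T: 1.220; T is limiting.
theoretical n(L) = (3/1) × 1.220 = 3.660 mol → 864.8 g
% yield = 303 / 864.8 × 100 = 35.04 %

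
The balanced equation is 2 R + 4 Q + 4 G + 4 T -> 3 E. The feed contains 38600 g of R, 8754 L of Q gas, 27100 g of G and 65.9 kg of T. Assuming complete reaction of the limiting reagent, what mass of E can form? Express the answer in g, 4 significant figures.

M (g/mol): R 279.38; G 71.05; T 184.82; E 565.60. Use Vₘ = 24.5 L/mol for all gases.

117200 g

n(R) = 38600 / 279.38 = 138.2 mol
n(Q) = 8754 / 24.5 = 357.3 mol
n(G) = 27100 / 71.05 = 381.4 mol
n(T) = 65.90×1000 / 184.82 = 356.6 mol
n/ν for R = 138.2/2 = 69.10
n/ν for Q = 357.3/4 = 89.33
n/ν for G = 381.4/4 = 95.35
n/ν for T = 356.6/4 = 89.15
Smallest n/ν is R → limiting reagent.
n(E) = (3/2) × 138.2 = 207.3 mol
mass = 207.3 × 565.60 = 117200 g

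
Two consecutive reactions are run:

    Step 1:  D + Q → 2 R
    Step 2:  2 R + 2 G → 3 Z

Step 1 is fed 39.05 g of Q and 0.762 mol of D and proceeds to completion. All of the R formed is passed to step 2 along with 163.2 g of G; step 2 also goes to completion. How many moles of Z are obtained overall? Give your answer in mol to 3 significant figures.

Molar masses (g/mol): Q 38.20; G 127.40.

1.92 mol

Step 1:
n(Q) = 39.05 / 38.20 = 1.022 mol
n(D) = 0.7620 mol
n/ν → Q: 1.022, D: 0.7620; D is limiting.
n(R) produced = (2/1) × 0.7620 = 1.524 mol
Step 2:
n(R) available = 1.524 mol
n(G) = 163.2 / 127.40 = 1.281 mol
n/ν → R: 0.7620, G: 0.6405; G is limiting.
n(Z) = (3/2) × 1.281 = 1.922 mol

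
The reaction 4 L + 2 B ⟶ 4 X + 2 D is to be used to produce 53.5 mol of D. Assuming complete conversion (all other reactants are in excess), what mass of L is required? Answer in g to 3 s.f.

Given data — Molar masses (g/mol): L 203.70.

21800 g

n(D) = 53.50 mol
n(L) = (4/2) × 53.50 = 107.0 mol
mass = 107.0 × 203.70 = 21800 g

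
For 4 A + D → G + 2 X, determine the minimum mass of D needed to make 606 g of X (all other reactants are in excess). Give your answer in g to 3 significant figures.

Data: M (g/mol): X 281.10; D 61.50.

66.3 g

n(X) = 606 / 281.10 = 2.156 mol
n(D) = (1/2) × 2.156 = 1.078 mol
mass = 1.078 × 61.50 = 66.30 g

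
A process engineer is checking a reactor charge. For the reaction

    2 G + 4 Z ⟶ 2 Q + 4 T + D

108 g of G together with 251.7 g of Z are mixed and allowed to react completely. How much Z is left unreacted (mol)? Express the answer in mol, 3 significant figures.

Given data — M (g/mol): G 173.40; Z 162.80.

0.300 mol

n(G) = 108.0 / 173.40 = 0.6228 mol
n(Z) = 251.7 / 162.80 = 1.546 mol
n/ν → G: 0.3114, Z: 0.3865; G is limiting.
Z consumed = (4/2) × 0.6228 = 1.246 mol
Z remaining = 1.546 − 1.246 = 0.3000 mol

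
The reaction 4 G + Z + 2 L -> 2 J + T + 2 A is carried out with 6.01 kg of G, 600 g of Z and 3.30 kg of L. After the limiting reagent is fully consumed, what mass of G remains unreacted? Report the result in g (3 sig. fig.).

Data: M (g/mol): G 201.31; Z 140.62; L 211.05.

n(G) = 6.010×1000 / 201.31 = 29.85 mol
n(Z) = 600.0 / 140.62 = 4.267 mol
n(L) = 3.300×1000 / 211.05 = 15.64 mol
n/ν for G = 29.85/4 = 7.463
n/ν for Z = 4.267/1 = 4.267
n/ν for L = 15.64/2 = 7.820
Smallest n/ν is Z → limiting reagent.
G consumed = (4/1) × 4.267 = 17.07 mol
G remaining = 29.85 − 17.07 = 12.78 mol
mass = 12.78 × 201.31 = 2573 g

2570 g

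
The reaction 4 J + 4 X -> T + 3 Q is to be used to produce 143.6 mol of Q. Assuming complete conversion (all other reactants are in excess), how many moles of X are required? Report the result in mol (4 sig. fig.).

191.5 mol

n(Q) = 143.6 mol
n(X) = (4/3) × 143.6 = 191.5 mol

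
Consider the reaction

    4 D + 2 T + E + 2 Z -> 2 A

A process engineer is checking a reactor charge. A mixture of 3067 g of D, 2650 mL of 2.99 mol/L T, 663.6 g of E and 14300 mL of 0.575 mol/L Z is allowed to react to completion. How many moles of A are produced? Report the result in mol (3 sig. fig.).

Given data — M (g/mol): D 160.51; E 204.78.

n(D) = 3067 / 160.51 = 19.11 mol
n(T) = 2.99 × 2650/1000 = 7.924 mol
n(E) = 663.6 / 204.78 = 3.241 mol
n(Z) = 0.575 × 14300/1000 = 8.223 mol
n/ν for D = 19.11/4 = 4.778
n/ν for T = 7.924/2 = 3.962
n/ν for E = 3.241/1 = 3.241
n/ν for Z = 8.223/2 = 4.112
Smallest n/ν is E → limiting reagent.
n(A) = (2/1) × 3.241 = 6.482 mol

6.48 mol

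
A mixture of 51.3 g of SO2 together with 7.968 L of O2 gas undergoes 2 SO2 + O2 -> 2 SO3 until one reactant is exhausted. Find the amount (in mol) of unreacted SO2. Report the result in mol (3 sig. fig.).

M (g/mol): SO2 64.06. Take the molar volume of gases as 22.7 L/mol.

n(SO2) = 51.30 / 64.06 = 0.8008 mol
n(O2) = 7.968 / 22.7 = 0.3510 mol
n/ν for SO2 = 0.8008/2 = 0.4004
n/ν for O2 = 0.3510/1 = 0.3510
Smallest n/ν is O2 → limiting reagent.
SO2 consumed = (2/1) × 0.3510 = 0.7020 mol
SO2 remaining = 0.8008 − 0.7020 = 0.09880 mol

0.0988 mol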